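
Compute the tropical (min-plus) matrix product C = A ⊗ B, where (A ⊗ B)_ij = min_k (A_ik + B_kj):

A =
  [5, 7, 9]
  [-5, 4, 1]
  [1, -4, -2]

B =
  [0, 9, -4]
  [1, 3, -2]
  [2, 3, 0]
A ⊗ B =
  [5, 10, 1]
  [-5, 4, -9]
  [-3, -1, -6]

Apply the min-plus product entry-by-entry:
  C[0][0] = min over k of (A[0][0] + B[0][0] = 5 + 0 = 5, A[0][1] + B[1][0] = 7 + 1 = 8, A[0][2] + B[2][0] = 9 + 2 = 11) = 5 (attained at k = 0)
  C[0][1] = min over k of (A[0][0] + B[0][1] = 5 + 9 = 14, A[0][1] + B[1][1] = 7 + 3 = 10, A[0][2] + B[2][1] = 9 + 3 = 12) = 10 (attained at k = 1)
  C[0][2] = min over k of (A[0][0] + B[0][2] = 5 + -4 = 1, A[0][1] + B[1][2] = 7 + -2 = 5, A[0][2] + B[2][2] = 9 + 0 = 9) = 1 (attained at k = 0)
  C[1][0] = min over k of (A[1][0] + B[0][0] = -5 + 0 = -5, A[1][1] + B[1][0] = 4 + 1 = 5, A[1][2] + B[2][0] = 1 + 2 = 3) = -5 (attained at k = 0)
  C[1][1] = min over k of (A[1][0] + B[0][1] = -5 + 9 = 4, A[1][1] + B[1][1] = 4 + 3 = 7, A[1][2] + B[2][1] = 1 + 3 = 4) = 4 (attained at k = 0)
  C[1][2] = min over k of (A[1][0] + B[0][2] = -5 + -4 = -9, A[1][1] + B[1][2] = 4 + -2 = 2, A[1][2] + B[2][2] = 1 + 0 = 1) = -9 (attained at k = 0)
  C[2][0] = min over k of (A[2][0] + B[0][0] = 1 + 0 = 1, A[2][1] + B[1][0] = -4 + 1 = -3, A[2][2] + B[2][0] = -2 + 2 = 0) = -3 (attained at k = 1)
  C[2][1] = min over k of (A[2][0] + B[0][1] = 1 + 9 = 10, A[2][1] + B[1][1] = -4 + 3 = -1, A[2][2] + B[2][1] = -2 + 3 = 1) = -1 (attained at k = 1)
  C[2][2] = min over k of (A[2][0] + B[0][2] = 1 + -4 = -3, A[2][1] + B[1][2] = -4 + -2 = -6, A[2][2] + B[2][2] = -2 + 0 = -2) = -6 (attained at k = 1)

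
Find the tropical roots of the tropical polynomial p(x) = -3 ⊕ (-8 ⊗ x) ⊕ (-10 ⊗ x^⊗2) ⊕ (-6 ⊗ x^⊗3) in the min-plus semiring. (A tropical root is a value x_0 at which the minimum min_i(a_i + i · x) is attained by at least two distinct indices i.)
Roots: {-4, 2, 5}

Each tropical root is a break point of the lower envelope of the lines y = a_i + i · x (there are 4 lines, with slopes 0, 1, ..., 3). Only the lines that attain the minimum somewhere contribute to roots; other lines are dominated. Here the surviving (envelope) indices are i = 3, i = 2, i = 1, i = 0.
Intersections between consecutive envelope lines give the roots: for adjacent envelope indices i < j the intersection is x = (a_i − a_j) / (j − i). Reading off the sorted break points: {-4, 2, 5}.
Verification: at each break x_0, at least two indices attain the minimum of min_i(a_i + i · x_0).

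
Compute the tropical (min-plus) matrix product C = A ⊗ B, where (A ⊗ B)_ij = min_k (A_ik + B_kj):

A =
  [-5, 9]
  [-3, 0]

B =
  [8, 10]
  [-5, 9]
A ⊗ B =
  [3, 5]
  [-5, 7]

Apply the min-plus product entry-by-entry:
  C[0][0] = min over k of (A[0][0] + B[0][0] = -5 + 8 = 3, A[0][1] + B[1][0] = 9 + -5 = 4) = 3 (attained at k = 0)
  C[0][1] = min over k of (A[0][0] + B[0][1] = -5 + 10 = 5, A[0][1] + B[1][1] = 9 + 9 = 18) = 5 (attained at k = 0)
  C[1][0] = min over k of (A[1][0] + B[0][0] = -3 + 8 = 5, A[1][1] + B[1][0] = 0 + -5 = -5) = -5 (attained at k = 1)
  C[1][1] = min over k of (A[1][0] + B[0][1] = -3 + 10 = 7, A[1][1] + B[1][1] = 0 + 9 = 9) = 7 (attained at k = 0)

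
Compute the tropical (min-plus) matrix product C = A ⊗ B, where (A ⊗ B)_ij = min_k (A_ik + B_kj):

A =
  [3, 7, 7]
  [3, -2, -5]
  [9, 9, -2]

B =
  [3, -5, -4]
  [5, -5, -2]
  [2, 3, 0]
A ⊗ B =
  [6, -2, -1]
  [-3, -7, -5]
  [0, 1, -2]

Apply the min-plus product entry-by-entry:
  C[0][0] = min over k of (A[0][0] + B[0][0] = 3 + 3 = 6, A[0][1] + B[1][0] = 7 + 5 = 12, A[0][2] + B[2][0] = 7 + 2 = 9) = 6 (attained at k = 0)
  C[0][1] = min over k of (A[0][0] + B[0][1] = 3 + -5 = -2, A[0][1] + B[1][1] = 7 + -5 = 2, A[0][2] + B[2][1] = 7 + 3 = 10) = -2 (attained at k = 0)
  C[0][2] = min over k of (A[0][0] + B[0][2] = 3 + -4 = -1, A[0][1] + B[1][2] = 7 + -2 = 5, A[0][2] + B[2][2] = 7 + 0 = 7) = -1 (attained at k = 0)
  C[1][0] = min over k of (A[1][0] + B[0][0] = 3 + 3 = 6, A[1][1] + B[1][0] = -2 + 5 = 3, A[1][2] + B[2][0] = -5 + 2 = -3) = -3 (attained at k = 2)
  C[1][1] = min over k of (A[1][0] + B[0][1] = 3 + -5 = -2, A[1][1] + B[1][1] = -2 + -5 = -7, A[1][2] + B[2][1] = -5 + 3 = -2) = -7 (attained at k = 1)
  C[1][2] = min over k of (A[1][0] + B[0][2] = 3 + -4 = -1, A[1][1] + B[1][2] = -2 + -2 = -4, A[1][2] + B[2][2] = -5 + 0 = -5) = -5 (attained at k = 2)
  C[2][0] = min over k of (A[2][0] + B[0][0] = 9 + 3 = 12, A[2][1] + B[1][0] = 9 + 5 = 14, A[2][2] + B[2][0] = -2 + 2 = 0) = 0 (attained at k = 2)
  C[2][1] = min over k of (A[2][0] + B[0][1] = 9 + -5 = 4, A[2][1] + B[1][1] = 9 + -5 = 4, A[2][2] + B[2][1] = -2 + 3 = 1) = 1 (attained at k = 2)
  C[2][2] = min over k of (A[2][0] + B[0][2] = 9 + -4 = 5, A[2][1] + B[1][2] = 9 + -2 = 7, A[2][2] + B[2][2] = -2 + 0 = -2) = -2 (attained at k = 2)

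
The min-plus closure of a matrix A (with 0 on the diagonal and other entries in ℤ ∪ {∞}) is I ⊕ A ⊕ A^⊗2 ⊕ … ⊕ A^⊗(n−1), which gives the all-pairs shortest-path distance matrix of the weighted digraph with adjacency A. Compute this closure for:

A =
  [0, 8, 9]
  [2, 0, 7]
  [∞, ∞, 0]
Closure =
  [0, 8, 9]
  [2, 0, 7]
  [∞, ∞, 0]

This is the Floyd-Warshall all-pairs shortest-path computation. For each intermediate vertex k = 0, 1, …, 2, update dist[i][j] ← min(dist[i][j], dist[i][k] + dist[k][j]). The final matrix gives, for each (i, j), the minimum total weight of any directed path from i to j (possibly empty when i = j).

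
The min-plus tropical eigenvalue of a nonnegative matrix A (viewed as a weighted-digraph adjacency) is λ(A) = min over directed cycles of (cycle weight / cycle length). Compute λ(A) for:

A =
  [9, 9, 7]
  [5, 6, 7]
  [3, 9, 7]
λ(A) = 5

Enumerate directed cycles and compute their means (weight / length). Sample:
  cycle 0 → 0: weight = 9, length = 1, mean = 9/1 ≈ 9.000
  cycle 1 → 1: weight = 6, length = 1, mean = 6/1 ≈ 6.000
  cycle 2 → 2: weight = 7, length = 1, mean = 7/1 ≈ 7.000
  cycle 0 → 1 → 0: weight = 14, length = 2, mean = 14/2 ≈ 7.000
  cycle 0 → 2 → 0: weight = 10, length = 2, mean = 10/2 ≈ 5.000
  cycle 1 → 0 → 1: weight = 14, length = 2, mean = 14/2 ≈ 7.000
Minimum mean = 5.000, attained e.g. along the cycle 0 → 2 → 0 with weight 10 and length 2. So λ(A) = 10/2 = 5.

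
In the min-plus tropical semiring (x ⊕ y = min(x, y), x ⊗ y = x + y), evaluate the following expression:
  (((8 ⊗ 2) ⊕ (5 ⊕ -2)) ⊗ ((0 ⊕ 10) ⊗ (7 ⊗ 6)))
(((8 ⊗ 2) ⊕ (5 ⊕ -2)) ⊗ ((0 ⊕ 10) ⊗ (7 ⊗ 6))) = 11

Expand innermost to outermost. Recall ⊕ takes the minimum of its arguments and ⊗ takes their sum. Working out the expression (((8 ⊗ 2) ⊕ (5 ⊕ -2)) ⊗ ((0 ⊕ 10) ⊗ (7 ⊗ 6))) gives 11.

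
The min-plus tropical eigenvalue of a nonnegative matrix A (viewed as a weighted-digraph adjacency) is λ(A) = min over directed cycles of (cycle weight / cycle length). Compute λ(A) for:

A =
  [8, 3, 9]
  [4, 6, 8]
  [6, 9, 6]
λ(A) = 7/2

Enumerate directed cycles and compute their means (weight / length). Sample:
  cycle 0 → 0: weight = 8, length = 1, mean = 8/1 ≈ 8.000
  cycle 1 → 1: weight = 6, length = 1, mean = 6/1 ≈ 6.000
  cycle 2 → 2: weight = 6, length = 1, mean = 6/1 ≈ 6.000
  cycle 0 → 1 → 0: weight = 7, length = 2, mean = 7/2 ≈ 3.500
  cycle 0 → 2 → 0: weight = 15, length = 2, mean = 15/2 ≈ 7.500
  cycle 1 → 0 → 1: weight = 7, length = 2, mean = 7/2 ≈ 3.500
Minimum mean = 3.500, attained e.g. along the cycle 0 → 1 → 0 with weight 7 and length 2. So λ(A) = 7/2 = 7/2.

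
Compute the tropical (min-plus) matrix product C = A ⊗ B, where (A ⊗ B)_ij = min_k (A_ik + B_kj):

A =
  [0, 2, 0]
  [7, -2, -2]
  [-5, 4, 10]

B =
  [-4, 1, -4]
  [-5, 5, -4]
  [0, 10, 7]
A ⊗ B =
  [-4, 1, -4]
  [-7, 3, -6]
  [-9, -4, -9]

Apply the min-plus product entry-by-entry:
  C[0][0] = min over k of (A[0][0] + B[0][0] = 0 + -4 = -4, A[0][1] + B[1][0] = 2 + -5 = -3, A[0][2] + B[2][0] = 0 + 0 = 0) = -4 (attained at k = 0)
  C[0][1] = min over k of (A[0][0] + B[0][1] = 0 + 1 = 1, A[0][1] + B[1][1] = 2 + 5 = 7, A[0][2] + B[2][1] = 0 + 10 = 10) = 1 (attained at k = 0)
  C[0][2] = min over k of (A[0][0] + B[0][2] = 0 + -4 = -4, A[0][1] + B[1][2] = 2 + -4 = -2, A[0][2] + B[2][2] = 0 + 7 = 7) = -4 (attained at k = 0)
  C[1][0] = min over k of (A[1][0] + B[0][0] = 7 + -4 = 3, A[1][1] + B[1][0] = -2 + -5 = -7, A[1][2] + B[2][0] = -2 + 0 = -2) = -7 (attained at k = 1)
  C[1][1] = min over k of (A[1][0] + B[0][1] = 7 + 1 = 8, A[1][1] + B[1][1] = -2 + 5 = 3, A[1][2] + B[2][1] = -2 + 10 = 8) = 3 (attained at k = 1)
  C[1][2] = min over k of (A[1][0] + B[0][2] = 7 + -4 = 3, A[1][1] + B[1][2] = -2 + -4 = -6, A[1][2] + B[2][2] = -2 + 7 = 5) = -6 (attained at k = 1)
  C[2][0] = min over k of (A[2][0] + B[0][0] = -5 + -4 = -9, A[2][1] + B[1][0] = 4 + -5 = -1, A[2][2] + B[2][0] = 10 + 0 = 10) = -9 (attained at k = 0)
  C[2][1] = min over k of (A[2][0] + B[0][1] = -5 + 1 = -4, A[2][1] + B[1][1] = 4 + 5 = 9, A[2][2] + B[2][1] = 10 + 10 = 20) = -4 (attained at k = 0)
  C[2][2] = min over k of (A[2][0] + B[0][2] = -5 + -4 = -9, A[2][1] + B[1][2] = 4 + -4 = 0, A[2][2] + B[2][2] = 10 + 7 = 17) = -9 (attained at k = 0)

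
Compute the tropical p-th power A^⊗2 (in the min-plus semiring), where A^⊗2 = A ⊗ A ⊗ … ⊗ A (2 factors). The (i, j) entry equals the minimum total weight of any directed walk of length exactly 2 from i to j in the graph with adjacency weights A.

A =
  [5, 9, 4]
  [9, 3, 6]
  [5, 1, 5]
A^⊗2 =
  [9, 5, 9]
  [11, 6, 9]
  [10, 4, 7]

Each entry (A^⊗2)_ij equals the minimum over all length-2 walks i = v_0 → v_1 → … → v_2 = j of Σ_t A[v_t][v_{t+1}]. For example, for (i, j) = (0, 2) we minimise over 3 possible intermediate vertex sequences; the minimum is 9, attained along the walk 0 → 0 → 2.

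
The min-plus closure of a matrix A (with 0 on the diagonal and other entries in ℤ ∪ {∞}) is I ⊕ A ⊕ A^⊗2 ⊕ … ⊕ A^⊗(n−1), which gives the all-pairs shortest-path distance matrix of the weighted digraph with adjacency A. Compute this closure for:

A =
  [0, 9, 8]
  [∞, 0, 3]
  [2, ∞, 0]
Closure =
  [0, 9, 8]
  [5, 0, 3]
  [2, 11, 0]

This is the Floyd-Warshall all-pairs shortest-path computation. For each intermediate vertex k = 0, 1, …, 2, update dist[i][j] ← min(dist[i][j], dist[i][k] + dist[k][j]). The final matrix gives, for each (i, j), the minimum total weight of any directed path from i to j (possibly empty when i = j).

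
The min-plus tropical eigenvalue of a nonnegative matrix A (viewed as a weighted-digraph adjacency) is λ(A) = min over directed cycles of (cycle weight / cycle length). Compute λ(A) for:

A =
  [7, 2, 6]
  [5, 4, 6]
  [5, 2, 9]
λ(A) = 7/2

Enumerate directed cycles and compute their means (weight / length). Sample:
  cycle 0 → 0: weight = 7, length = 1, mean = 7/1 ≈ 7.000
  cycle 1 → 1: weight = 4, length = 1, mean = 4/1 ≈ 4.000
  cycle 2 → 2: weight = 9, length = 1, mean = 9/1 ≈ 9.000
  cycle 0 → 1 → 0: weight = 7, length = 2, mean = 7/2 ≈ 3.500
  cycle 0 → 2 → 0: weight = 11, length = 2, mean = 11/2 ≈ 5.500
  cycle 1 → 0 → 1: weight = 7, length = 2, mean = 7/2 ≈ 3.500
Minimum mean = 3.500, attained e.g. along the cycle 0 → 1 → 0 with weight 7 and length 2. So λ(A) = 7/2 = 7/2.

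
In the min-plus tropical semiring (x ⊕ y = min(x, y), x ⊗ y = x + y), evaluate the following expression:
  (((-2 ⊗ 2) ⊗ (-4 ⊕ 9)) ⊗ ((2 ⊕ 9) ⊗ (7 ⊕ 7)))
(((-2 ⊗ 2) ⊗ (-4 ⊕ 9)) ⊗ ((2 ⊕ 9) ⊗ (7 ⊕ 7))) = 5

Expand innermost to outermost. Recall ⊕ takes the minimum of its arguments and ⊗ takes their sum. Working out the expression (((-2 ⊗ 2) ⊗ (-4 ⊕ 9)) ⊗ ((2 ⊕ 9) ⊗ (7 ⊕ 7))) gives 5.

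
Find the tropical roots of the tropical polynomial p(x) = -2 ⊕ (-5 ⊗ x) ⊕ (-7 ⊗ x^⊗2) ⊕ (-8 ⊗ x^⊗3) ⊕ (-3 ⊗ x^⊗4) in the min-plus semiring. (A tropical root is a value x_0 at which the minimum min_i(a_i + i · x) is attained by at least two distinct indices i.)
Roots: {-5, 1, 2, 3}

Each tropical root is a break point of the lower envelope of the lines y = a_i + i · x (there are 5 lines, with slopes 0, 1, ..., 4). Only the lines that attain the minimum somewhere contribute to roots; other lines are dominated. Here the surviving (envelope) indices are i = 4, i = 3, i = 2, i = 1, i = 0.
Intersections between consecutive envelope lines give the roots: for adjacent envelope indices i < j the intersection is x = (a_i − a_j) / (j − i). Reading off the sorted break points: {-5, 1, 2, 3}.
Verification: at each break x_0, at least two indices attain the minimum of min_i(a_i + i · x_0).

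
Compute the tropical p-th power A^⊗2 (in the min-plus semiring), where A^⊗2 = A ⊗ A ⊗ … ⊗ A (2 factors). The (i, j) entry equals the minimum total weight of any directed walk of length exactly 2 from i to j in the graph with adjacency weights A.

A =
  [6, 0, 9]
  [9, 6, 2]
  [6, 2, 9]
A^⊗2 =
  [9, 6, 2]
  [8, 4, 8]
  [11, 6, 4]

Each entry (A^⊗2)_ij equals the minimum over all length-2 walks i = v_0 → v_1 → … → v_2 = j of Σ_t A[v_t][v_{t+1}]. For example, for (i, j) = (0, 2) we minimise over 3 possible intermediate vertex sequences; the minimum is 2, attained along the walk 0 → 1 → 2.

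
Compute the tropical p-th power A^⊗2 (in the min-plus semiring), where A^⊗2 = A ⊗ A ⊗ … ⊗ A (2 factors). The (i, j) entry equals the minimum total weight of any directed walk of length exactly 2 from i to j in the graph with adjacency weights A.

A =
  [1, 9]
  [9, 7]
A^⊗2 =
  [2, 10]
  [10, 14]

Each entry (A^⊗2)_ij equals the minimum over all length-2 walks i = v_0 → v_1 → … → v_2 = j of Σ_t A[v_t][v_{t+1}]. For example, for (i, j) = (0, 1) we minimise over 2 possible intermediate vertex sequences; the minimum is 10, attained along the walk 0 → 0 → 1.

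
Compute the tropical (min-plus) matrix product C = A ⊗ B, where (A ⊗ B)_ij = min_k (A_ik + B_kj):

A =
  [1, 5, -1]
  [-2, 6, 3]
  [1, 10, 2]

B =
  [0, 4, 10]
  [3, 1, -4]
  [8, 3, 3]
A ⊗ B =
  [1, 2, 1]
  [-2, 2, 2]
  [1, 5, 5]

Apply the min-plus product entry-by-entry:
  C[0][0] = min over k of (A[0][0] + B[0][0] = 1 + 0 = 1, A[0][1] + B[1][0] = 5 + 3 = 8, A[0][2] + B[2][0] = -1 + 8 = 7) = 1 (attained at k = 0)
  C[0][1] = min over k of (A[0][0] + B[0][1] = 1 + 4 = 5, A[0][1] + B[1][1] = 5 + 1 = 6, A[0][2] + B[2][1] = -1 + 3 = 2) = 2 (attained at k = 2)
  C[0][2] = min over k of (A[0][0] + B[0][2] = 1 + 10 = 11, A[0][1] + B[1][2] = 5 + -4 = 1, A[0][2] + B[2][2] = -1 + 3 = 2) = 1 (attained at k = 1)
  C[1][0] = min over k of (A[1][0] + B[0][0] = -2 + 0 = -2, A[1][1] + B[1][0] = 6 + 3 = 9, A[1][2] + B[2][0] = 3 + 8 = 11) = -2 (attained at k = 0)
  C[1][1] = min over k of (A[1][0] + B[0][1] = -2 + 4 = 2, A[1][1] + B[1][1] = 6 + 1 = 7, A[1][2] + B[2][1] = 3 + 3 = 6) = 2 (attained at k = 0)
  C[1][2] = min over k of (A[1][0] + B[0][2] = -2 + 10 = 8, A[1][1] + B[1][2] = 6 + -4 = 2, A[1][2] + B[2][2] = 3 + 3 = 6) = 2 (attained at k = 1)
  C[2][0] = min over k of (A[2][0] + B[0][0] = 1 + 0 = 1, A[2][1] + B[1][0] = 10 + 3 = 13, A[2][2] + B[2][0] = 2 + 8 = 10) = 1 (attained at k = 0)
  C[2][1] = min over k of (A[2][0] + B[0][1] = 1 + 4 = 5, A[2][1] + B[1][1] = 10 + 1 = 11, A[2][2] + B[2][1] = 2 + 3 = 5) = 5 (attained at k = 0)
  C[2][2] = min over k of (A[2][0] + B[0][2] = 1 + 10 = 11, A[2][1] + B[1][2] = 10 + -4 = 6, A[2][2] + B[2][2] = 2 + 3 = 5) = 5 (attained at k = 2)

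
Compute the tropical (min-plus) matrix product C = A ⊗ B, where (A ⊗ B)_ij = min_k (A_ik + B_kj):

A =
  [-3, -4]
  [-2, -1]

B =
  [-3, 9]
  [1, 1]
A ⊗ B =
  [-6, -3]
  [-5, 0]

Apply the min-plus product entry-by-entry:
  C[0][0] = min over k of (A[0][0] + B[0][0] = -3 + -3 = -6, A[0][1] + B[1][0] = -4 + 1 = -3) = -6 (attained at k = 0)
  C[0][1] = min over k of (A[0][0] + B[0][1] = -3 + 9 = 6, A[0][1] + B[1][1] = -4 + 1 = -3) = -3 (attained at k = 1)
  C[1][0] = min over k of (A[1][0] + B[0][0] = -2 + -3 = -5, A[1][1] + B[1][0] = -1 + 1 = 0) = -5 (attained at k = 0)
  C[1][1] = min over k of (A[1][0] + B[0][1] = -2 + 9 = 7, A[1][1] + B[1][1] = -1 + 1 = 0) = 0 (attained at k = 1)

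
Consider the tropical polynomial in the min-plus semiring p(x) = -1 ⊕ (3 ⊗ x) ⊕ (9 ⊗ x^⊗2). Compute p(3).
p(3) = -1

A tropical monomial a ⊗ x^⊗i evaluates to a + i · x. Evaluating each term at x = 3:
  Term 0 contributes -1 + 0 · 3 = -1
  Term 1 contributes 3 + 1 · 3 = 6
  Term 2 contributes 9 + 2 · 3 = 15
p(3) = ⊕ of these = min[-1, 6, 15] = -1.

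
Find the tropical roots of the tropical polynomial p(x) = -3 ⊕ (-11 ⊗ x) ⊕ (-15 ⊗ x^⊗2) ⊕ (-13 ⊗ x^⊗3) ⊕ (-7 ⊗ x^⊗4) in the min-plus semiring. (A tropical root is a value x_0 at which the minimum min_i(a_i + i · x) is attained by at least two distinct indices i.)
Roots: {-6, -2, 4, 8}

Each tropical root is a break point of the lower envelope of the lines y = a_i + i · x (there are 5 lines, with slopes 0, 1, ..., 4). Only the lines that attain the minimum somewhere contribute to roots; other lines are dominated. Here the surviving (envelope) indices are i = 4, i = 3, i = 2, i = 1, i = 0.
Intersections between consecutive envelope lines give the roots: for adjacent envelope indices i < j the intersection is x = (a_i − a_j) / (j − i). Reading off the sorted break points: {-6, -2, 4, 8}.
Verification: at each break x_0, at least two indices attain the minimum of min_i(a_i + i · x_0).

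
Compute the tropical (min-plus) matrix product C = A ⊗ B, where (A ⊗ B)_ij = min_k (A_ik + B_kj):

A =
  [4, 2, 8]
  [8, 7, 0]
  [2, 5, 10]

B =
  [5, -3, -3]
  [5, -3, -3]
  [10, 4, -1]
A ⊗ B =
  [7, -1, -1]
  [10, 4, -1]
  [7, -1, -1]

Apply the min-plus product entry-by-entry:
  C[0][0] = min over k of (A[0][0] + B[0][0] = 4 + 5 = 9, A[0][1] + B[1][0] = 2 + 5 = 7, A[0][2] + B[2][0] = 8 + 10 = 18) = 7 (attained at k = 1)
  C[0][1] = min over k of (A[0][0] + B[0][1] = 4 + -3 = 1, A[0][1] + B[1][1] = 2 + -3 = -1, A[0][2] + B[2][1] = 8 + 4 = 12) = -1 (attained at k = 1)
  C[0][2] = min over k of (A[0][0] + B[0][2] = 4 + -3 = 1, A[0][1] + B[1][2] = 2 + -3 = -1, A[0][2] + B[2][2] = 8 + -1 = 7) = -1 (attained at k = 1)
  C[1][0] = min over k of (A[1][0] + B[0][0] = 8 + 5 = 13, A[1][1] + B[1][0] = 7 + 5 = 12, A[1][2] + B[2][0] = 0 + 10 = 10) = 10 (attained at k = 2)
  C[1][1] = min over k of (A[1][0] + B[0][1] = 8 + -3 = 5, A[1][1] + B[1][1] = 7 + -3 = 4, A[1][2] + B[2][1] = 0 + 4 = 4) = 4 (attained at k = 1)
  C[1][2] = min over k of (A[1][0] + B[0][2] = 8 + -3 = 5, A[1][1] + B[1][2] = 7 + -3 = 4, A[1][2] + B[2][2] = 0 + -1 = -1) = -1 (attained at k = 2)
  C[2][0] = min over k of (A[2][0] + B[0][0] = 2 + 5 = 7, A[2][1] + B[1][0] = 5 + 5 = 10, A[2][2] + B[2][0] = 10 + 10 = 20) = 7 (attained at k = 0)
  C[2][1] = min over k of (A[2][0] + B[0][1] = 2 + -3 = -1, A[2][1] + B[1][1] = 5 + -3 = 2, A[2][2] + B[2][1] = 10 + 4 = 14) = -1 (attained at k = 0)
  C[2][2] = min over k of (A[2][0] + B[0][2] = 2 + -3 = -1, A[2][1] + B[1][2] = 5 + -3 = 2, A[2][2] + B[2][2] = 10 + -1 = 9) = -1 (attained at k = 0)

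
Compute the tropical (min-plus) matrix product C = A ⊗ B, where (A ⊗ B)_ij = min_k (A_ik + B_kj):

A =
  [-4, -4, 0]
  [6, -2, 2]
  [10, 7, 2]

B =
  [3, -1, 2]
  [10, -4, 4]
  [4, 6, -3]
A ⊗ B =
  [-1, -8, -3]
  [6, -6, -1]
  [6, 3, -1]

Apply the min-plus product entry-by-entry:
  C[0][0] = min over k of (A[0][0] + B[0][0] = -4 + 3 = -1, A[0][1] + B[1][0] = -4 + 10 = 6, A[0][2] + B[2][0] = 0 + 4 = 4) = -1 (attained at k = 0)
  C[0][1] = min over k of (A[0][0] + B[0][1] = -4 + -1 = -5, A[0][1] + B[1][1] = -4 + -4 = -8, A[0][2] + B[2][1] = 0 + 6 = 6) = -8 (attained at k = 1)
  C[0][2] = min over k of (A[0][0] + B[0][2] = -4 + 2 = -2, A[0][1] + B[1][2] = -4 + 4 = 0, A[0][2] + B[2][2] = 0 + -3 = -3) = -3 (attained at k = 2)
  C[1][0] = min over k of (A[1][0] + B[0][0] = 6 + 3 = 9, A[1][1] + B[1][0] = -2 + 10 = 8, A[1][2] + B[2][0] = 2 + 4 = 6) = 6 (attained at k = 2)
  C[1][1] = min over k of (A[1][0] + B[0][1] = 6 + -1 = 5, A[1][1] + B[1][1] = -2 + -4 = -6, A[1][2] + B[2][1] = 2 + 6 = 8) = -6 (attained at k = 1)
  C[1][2] = min over k of (A[1][0] + B[0][2] = 6 + 2 = 8, A[1][1] + B[1][2] = -2 + 4 = 2, A[1][2] + B[2][2] = 2 + -3 = -1) = -1 (attained at k = 2)
  C[2][0] = min over k of (A[2][0] + B[0][0] = 10 + 3 = 13, A[2][1] + B[1][0] = 7 + 10 = 17, A[2][2] + B[2][0] = 2 + 4 = 6) = 6 (attained at k = 2)
  C[2][1] = min over k of (A[2][0] + B[0][1] = 10 + -1 = 9, A[2][1] + B[1][1] = 7 + -4 = 3, A[2][2] + B[2][1] = 2 + 6 = 8) = 3 (attained at k = 1)
  C[2][2] = min over k of (A[2][0] + B[0][2] = 10 + 2 = 12, A[2][1] + B[1][2] = 7 + 4 = 11, A[2][2] + B[2][2] = 2 + -3 = -1) = -1 (attained at k = 2)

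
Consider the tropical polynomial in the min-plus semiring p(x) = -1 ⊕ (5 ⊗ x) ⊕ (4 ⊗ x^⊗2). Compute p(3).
p(3) = -1

A tropical monomial a ⊗ x^⊗i evaluates to a + i · x. Evaluating each term at x = 3:
  Term 0 contributes -1 + 0 · 3 = -1
  Term 1 contributes 5 + 1 · 3 = 8
  Term 2 contributes 4 + 2 · 3 = 10
p(3) = ⊕ of these = min[-1, 8, 10] = -1.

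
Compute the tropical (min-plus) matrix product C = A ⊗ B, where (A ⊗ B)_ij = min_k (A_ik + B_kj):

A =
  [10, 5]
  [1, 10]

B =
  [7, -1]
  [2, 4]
A ⊗ B =
  [7, 9]
  [8, 0]

Apply the min-plus product entry-by-entry:
  C[0][0] = min over k of (A[0][0] + B[0][0] = 10 + 7 = 17, A[0][1] + B[1][0] = 5 + 2 = 7) = 7 (attained at k = 1)
  C[0][1] = min over k of (A[0][0] + B[0][1] = 10 + -1 = 9, A[0][1] + B[1][1] = 5 + 4 = 9) = 9 (attained at k = 0)
  C[1][0] = min over k of (A[1][0] + B[0][0] = 1 + 7 = 8, A[1][1] + B[1][0] = 10 + 2 = 12) = 8 (attained at k = 0)
  C[1][1] = min over k of (A[1][0] + B[0][1] = 1 + -1 = 0, A[1][1] + B[1][1] = 10 + 4 = 14) = 0 (attained at k = 0)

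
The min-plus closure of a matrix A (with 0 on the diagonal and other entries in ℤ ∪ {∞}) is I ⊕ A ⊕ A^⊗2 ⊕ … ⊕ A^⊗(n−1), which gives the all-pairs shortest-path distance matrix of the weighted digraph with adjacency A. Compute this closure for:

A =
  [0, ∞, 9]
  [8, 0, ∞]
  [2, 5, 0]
Closure =
  [0, 14, 9]
  [8, 0, 17]
  [2, 5, 0]

This is the Floyd-Warshall all-pairs shortest-path computation. For each intermediate vertex k = 0, 1, …, 2, update dist[i][j] ← min(dist[i][j], dist[i][k] + dist[k][j]). The final matrix gives, for each (i, j), the minimum total weight of any directed path from i to j (possibly empty when i = j).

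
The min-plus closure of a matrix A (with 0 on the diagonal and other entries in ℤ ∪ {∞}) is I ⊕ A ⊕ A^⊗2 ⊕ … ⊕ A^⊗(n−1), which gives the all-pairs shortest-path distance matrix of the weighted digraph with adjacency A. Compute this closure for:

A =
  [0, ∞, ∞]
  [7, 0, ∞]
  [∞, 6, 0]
Closure =
  [0, ∞, ∞]
  [7, 0, ∞]
  [13, 6, 0]

This is the Floyd-Warshall all-pairs shortest-path computation. For each intermediate vertex k = 0, 1, …, 2, update dist[i][j] ← min(dist[i][j], dist[i][k] + dist[k][j]). The final matrix gives, for each (i, j), the minimum total weight of any directed path from i to j (possibly empty when i = j).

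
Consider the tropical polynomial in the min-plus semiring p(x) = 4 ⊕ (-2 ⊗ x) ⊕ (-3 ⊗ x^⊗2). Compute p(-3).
p(-3) = -9

A tropical monomial a ⊗ x^⊗i evaluates to a + i · x. Evaluating each term at x = -3:
  Term 0 contributes 4 + 0 · -3 = 4
  Term 1 contributes -2 + 1 · -3 = -5
  Term 2 contributes -3 + 2 · -3 = -9
p(-3) = ⊕ of these = min[4, -5, -9] = -9.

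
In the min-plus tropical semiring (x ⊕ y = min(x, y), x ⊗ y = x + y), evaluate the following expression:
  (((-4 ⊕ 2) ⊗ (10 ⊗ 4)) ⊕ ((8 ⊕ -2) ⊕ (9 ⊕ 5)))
(((-4 ⊕ 2) ⊗ (10 ⊗ 4)) ⊕ ((8 ⊕ -2) ⊕ (9 ⊕ 5))) = -2

Expand innermost to outermost. Recall ⊕ takes the minimum of its arguments and ⊗ takes their sum. Working out the expression (((-4 ⊕ 2) ⊗ (10 ⊗ 4)) ⊕ ((8 ⊕ -2) ⊕ (9 ⊕ 5))) gives -2.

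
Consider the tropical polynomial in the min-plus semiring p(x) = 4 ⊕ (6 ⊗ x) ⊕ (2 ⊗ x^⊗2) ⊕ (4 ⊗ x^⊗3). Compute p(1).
p(1) = 4

A tropical monomial a ⊗ x^⊗i evaluates to a + i · x. Evaluating each term at x = 1:
  Term 0 contributes 4 + 0 · 1 = 4
  Term 1 contributes 6 + 1 · 1 = 7
  Term 2 contributes 2 + 2 · 1 = 4
  Term 3 contributes 4 + 3 · 1 = 7
p(1) = ⊕ of these = min[4, 7, 4, 7] = 4.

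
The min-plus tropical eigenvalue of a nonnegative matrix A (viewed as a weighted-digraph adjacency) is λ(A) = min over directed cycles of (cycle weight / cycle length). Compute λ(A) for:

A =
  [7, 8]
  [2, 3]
λ(A) = 3

Enumerate directed cycles and compute their means (weight / length). Sample:
  cycle 0 → 0: weight = 7, length = 1, mean = 7/1 ≈ 7.000
  cycle 1 → 1: weight = 3, length = 1, mean = 3/1 ≈ 3.000
  cycle 0 → 1 → 0: weight = 10, length = 2, mean = 10/2 ≈ 5.000
  cycle 1 → 0 → 1: weight = 10, length = 2, mean = 10/2 ≈ 5.000
Minimum mean = 3.000, attained e.g. along the cycle 1 → 1 with weight 3 and length 1. So λ(A) = 3/1 = 3.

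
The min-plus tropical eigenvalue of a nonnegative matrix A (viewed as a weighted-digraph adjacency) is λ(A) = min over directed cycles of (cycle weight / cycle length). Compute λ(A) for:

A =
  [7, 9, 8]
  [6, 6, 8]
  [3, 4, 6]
λ(A) = 11/2

Enumerate directed cycles and compute their means (weight / length). Sample:
  cycle 0 → 0: weight = 7, length = 1, mean = 7/1 ≈ 7.000
  cycle 1 → 1: weight = 6, length = 1, mean = 6/1 ≈ 6.000
  cycle 2 → 2: weight = 6, length = 1, mean = 6/1 ≈ 6.000
  cycle 0 → 1 → 0: weight = 15, length = 2, mean = 15/2 ≈ 7.500
  cycle 0 → 2 → 0: weight = 11, length = 2, mean = 11/2 ≈ 5.500
  cycle 1 → 0 → 1: weight = 15, length = 2, mean = 15/2 ≈ 7.500
Minimum mean = 5.500, attained e.g. along the cycle 0 → 2 → 0 with weight 11 and length 2. So λ(A) = 11/2 = 11/2.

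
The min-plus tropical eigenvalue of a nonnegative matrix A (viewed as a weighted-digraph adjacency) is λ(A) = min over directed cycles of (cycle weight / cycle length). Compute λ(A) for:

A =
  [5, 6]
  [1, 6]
λ(A) = 7/2

Enumerate directed cycles and compute their means (weight / length). Sample:
  cycle 0 → 0: weight = 5, length = 1, mean = 5/1 ≈ 5.000
  cycle 1 → 1: weight = 6, length = 1, mean = 6/1 ≈ 6.000
  cycle 0 → 1 → 0: weight = 7, length = 2, mean = 7/2 ≈ 3.500
  cycle 1 → 0 → 1: weight = 7, length = 2, mean = 7/2 ≈ 3.500
Minimum mean = 3.500, attained e.g. along the cycle 0 → 1 → 0 with weight 7 and length 2. So λ(A) = 7/2 = 7/2.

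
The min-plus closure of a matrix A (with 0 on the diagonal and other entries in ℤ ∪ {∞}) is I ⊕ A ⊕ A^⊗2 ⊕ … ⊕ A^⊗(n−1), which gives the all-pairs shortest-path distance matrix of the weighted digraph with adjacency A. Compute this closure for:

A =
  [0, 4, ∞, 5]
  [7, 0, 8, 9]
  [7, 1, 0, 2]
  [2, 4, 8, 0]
Closure =
  [0, 4, 12, 5]
  [7, 0, 8, 9]
  [4, 1, 0, 2]
  [2, 4, 8, 0]

This is the Floyd-Warshall all-pairs shortest-path computation. For each intermediate vertex k = 0, 1, …, 3, update dist[i][j] ← min(dist[i][j], dist[i][k] + dist[k][j]). The final matrix gives, for each (i, j), the minimum total weight of any directed path from i to j (possibly empty when i = j).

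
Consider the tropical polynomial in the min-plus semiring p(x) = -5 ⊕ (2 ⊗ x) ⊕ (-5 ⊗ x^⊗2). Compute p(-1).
p(-1) = -7

A tropical monomial a ⊗ x^⊗i evaluates to a + i · x. Evaluating each term at x = -1:
  Term 0 contributes -5 + 0 · -1 = -5
  Term 1 contributes 2 + 1 · -1 = 1
  Term 2 contributes -5 + 2 · -1 = -7
p(-1) = ⊕ of these = min[-5, 1, -7] = -7.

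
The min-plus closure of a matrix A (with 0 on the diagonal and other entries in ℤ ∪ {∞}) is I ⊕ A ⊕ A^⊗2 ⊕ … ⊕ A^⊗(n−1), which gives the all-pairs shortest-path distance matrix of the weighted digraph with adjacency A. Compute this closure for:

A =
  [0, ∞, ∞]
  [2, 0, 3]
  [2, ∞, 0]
Closure =
  [0, ∞, ∞]
  [2, 0, 3]
  [2, ∞, 0]

This is the Floyd-Warshall all-pairs shortest-path computation. For each intermediate vertex k = 0, 1, …, 2, update dist[i][j] ← min(dist[i][j], dist[i][k] + dist[k][j]). The final matrix gives, for each (i, j), the minimum total weight of any directed path from i to j (possibly empty when i = j).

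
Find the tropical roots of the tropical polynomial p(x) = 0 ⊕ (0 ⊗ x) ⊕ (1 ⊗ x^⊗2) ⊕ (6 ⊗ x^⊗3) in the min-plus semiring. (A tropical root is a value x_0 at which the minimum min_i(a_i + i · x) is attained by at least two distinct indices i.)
Roots: {-5, -1, 0}

Each tropical root is a break point of the lower envelope of the lines y = a_i + i · x (there are 4 lines, with slopes 0, 1, ..., 3). Only the lines that attain the minimum somewhere contribute to roots; other lines are dominated. Here the surviving (envelope) indices are i = 3, i = 2, i = 1, i = 0.
Intersections between consecutive envelope lines give the roots: for adjacent envelope indices i < j the intersection is x = (a_i − a_j) / (j − i). Reading off the sorted break points: {-5, -1, 0}.
Verification: at each break x_0, at least two indices attain the minimum of min_i(a_i + i · x_0).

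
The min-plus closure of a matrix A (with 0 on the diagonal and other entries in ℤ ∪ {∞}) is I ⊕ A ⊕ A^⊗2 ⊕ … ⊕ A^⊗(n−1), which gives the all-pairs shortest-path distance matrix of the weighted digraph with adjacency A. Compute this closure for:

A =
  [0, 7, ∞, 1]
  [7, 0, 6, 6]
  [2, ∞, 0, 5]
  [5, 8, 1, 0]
Closure =
  [0, 7, 2, 1]
  [7, 0, 6, 6]
  [2, 9, 0, 3]
  [3, 8, 1, 0]

This is the Floyd-Warshall all-pairs shortest-path computation. For each intermediate vertex k = 0, 1, …, 3, update dist[i][j] ← min(dist[i][j], dist[i][k] + dist[k][j]). The final matrix gives, for each (i, j), the minimum total weight of any directed path from i to j (possibly empty when i = j).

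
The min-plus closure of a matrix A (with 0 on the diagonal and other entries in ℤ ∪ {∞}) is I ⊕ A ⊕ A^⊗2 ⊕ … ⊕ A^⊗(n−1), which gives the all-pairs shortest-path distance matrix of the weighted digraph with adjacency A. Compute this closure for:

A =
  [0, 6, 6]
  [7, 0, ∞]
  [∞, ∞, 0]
Closure =
  [0, 6, 6]
  [7, 0, 13]
  [∞, ∞, 0]

This is the Floyd-Warshall all-pairs shortest-path computation. For each intermediate vertex k = 0, 1, …, 2, update dist[i][j] ← min(dist[i][j], dist[i][k] + dist[k][j]). The final matrix gives, for each (i, j), the minimum total weight of any directed path from i to j (possibly empty when i = j).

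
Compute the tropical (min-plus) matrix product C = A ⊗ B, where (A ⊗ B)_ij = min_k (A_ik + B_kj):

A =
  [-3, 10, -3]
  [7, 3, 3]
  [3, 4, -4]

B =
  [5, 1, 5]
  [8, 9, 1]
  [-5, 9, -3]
A ⊗ B =
  [-8, -2, -6]
  [-2, 8, 0]
  [-9, 4, -7]

Apply the min-plus product entry-by-entry:
  C[0][0] = min over k of (A[0][0] + B[0][0] = -3 + 5 = 2, A[0][1] + B[1][0] = 10 + 8 = 18, A[0][2] + B[2][0] = -3 + -5 = -8) = -8 (attained at k = 2)
  C[0][1] = min over k of (A[0][0] + B[0][1] = -3 + 1 = -2, A[0][1] + B[1][1] = 10 + 9 = 19, A[0][2] + B[2][1] = -3 + 9 = 6) = -2 (attained at k = 0)
  C[0][2] = min over k of (A[0][0] + B[0][2] = -3 + 5 = 2, A[0][1] + B[1][2] = 10 + 1 = 11, A[0][2] + B[2][2] = -3 + -3 = -6) = -6 (attained at k = 2)
  C[1][0] = min over k of (A[1][0] + B[0][0] = 7 + 5 = 12, A[1][1] + B[1][0] = 3 + 8 = 11, A[1][2] + B[2][0] = 3 + -5 = -2) = -2 (attained at k = 2)
  C[1][1] = min over k of (A[1][0] + B[0][1] = 7 + 1 = 8, A[1][1] + B[1][1] = 3 + 9 = 12, A[1][2] + B[2][1] = 3 + 9 = 12) = 8 (attained at k = 0)
  C[1][2] = min over k of (A[1][0] + B[0][2] = 7 + 5 = 12, A[1][1] + B[1][2] = 3 + 1 = 4, A[1][2] + B[2][2] = 3 + -3 = 0) = 0 (attained at k = 2)
  C[2][0] = min over k of (A[2][0] + B[0][0] = 3 + 5 = 8, A[2][1] + B[1][0] = 4 + 8 = 12, A[2][2] + B[2][0] = -4 + -5 = -9) = -9 (attained at k = 2)
  C[2][1] = min over k of (A[2][0] + B[0][1] = 3 + 1 = 4, A[2][1] + B[1][1] = 4 + 9 = 13, A[2][2] + B[2][1] = -4 + 9 = 5) = 4 (attained at k = 0)
  C[2][2] = min over k of (A[2][0] + B[0][2] = 3 + 5 = 8, A[2][1] + B[1][2] = 4 + 1 = 5, A[2][2] + B[2][2] = -4 + -3 = -7) = -7 (attained at k = 2)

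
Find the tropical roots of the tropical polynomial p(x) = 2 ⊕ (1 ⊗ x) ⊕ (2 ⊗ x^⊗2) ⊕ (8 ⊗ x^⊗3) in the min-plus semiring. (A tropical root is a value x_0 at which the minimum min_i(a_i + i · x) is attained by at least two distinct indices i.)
Roots: {-6, -1, 1}

Each tropical root is a break point of the lower envelope of the lines y = a_i + i · x (there are 4 lines, with slopes 0, 1, ..., 3). Only the lines that attain the minimum somewhere contribute to roots; other lines are dominated. Here the surviving (envelope) indices are i = 3, i = 2, i = 1, i = 0.
Intersections between consecutive envelope lines give the roots: for adjacent envelope indices i < j the intersection is x = (a_i − a_j) / (j − i). Reading off the sorted break points: {-6, -1, 1}.
Verification: at each break x_0, at least two indices attain the minimum of min_i(a_i + i · x_0).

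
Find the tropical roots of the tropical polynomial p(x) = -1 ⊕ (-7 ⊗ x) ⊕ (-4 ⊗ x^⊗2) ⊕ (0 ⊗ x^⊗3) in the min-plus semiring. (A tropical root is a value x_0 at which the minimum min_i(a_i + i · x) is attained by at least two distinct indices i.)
Roots: {-4, -3, 6}

Each tropical root is a break point of the lower envelope of the lines y = a_i + i · x (there are 4 lines, with slopes 0, 1, ..., 3). Only the lines that attain the minimum somewhere contribute to roots; other lines are dominated. Here the surviving (envelope) indices are i = 3, i = 2, i = 1, i = 0.
Intersections between consecutive envelope lines give the roots: for adjacent envelope indices i < j the intersection is x = (a_i − a_j) / (j − i). Reading off the sorted break points: {-4, -3, 6}.
Verification: at each break x_0, at least two indices attain the minimum of min_i(a_i + i · x_0).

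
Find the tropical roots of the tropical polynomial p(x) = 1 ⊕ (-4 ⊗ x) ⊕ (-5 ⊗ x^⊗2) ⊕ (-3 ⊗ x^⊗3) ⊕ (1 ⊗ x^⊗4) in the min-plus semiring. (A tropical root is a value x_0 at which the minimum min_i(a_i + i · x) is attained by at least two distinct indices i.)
Roots: {-4, -2, 1, 5}

Each tropical root is a break point of the lower envelope of the lines y = a_i + i · x (there are 5 lines, with slopes 0, 1, ..., 4). Only the lines that attain the minimum somewhere contribute to roots; other lines are dominated. Here the surviving (envelope) indices are i = 4, i = 3, i = 2, i = 1, i = 0.
Intersections between consecutive envelope lines give the roots: for adjacent envelope indices i < j the intersection is x = (a_i − a_j) / (j − i). Reading off the sorted break points: {-4, -2, 1, 5}.
Verification: at each break x_0, at least two indices attain the minimum of min_i(a_i + i · x_0).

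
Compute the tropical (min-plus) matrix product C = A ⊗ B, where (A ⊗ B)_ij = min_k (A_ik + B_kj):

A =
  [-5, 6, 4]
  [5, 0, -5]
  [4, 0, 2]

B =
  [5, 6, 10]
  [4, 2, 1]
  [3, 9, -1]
A ⊗ B =
  [0, 1, 3]
  [-2, 2, -6]
  [4, 2, 1]

Apply the min-plus product entry-by-entry:
  C[0][0] = min over k of (A[0][0] + B[0][0] = -5 + 5 = 0, A[0][1] + B[1][0] = 6 + 4 = 10, A[0][2] + B[2][0] = 4 + 3 = 7) = 0 (attained at k = 0)
  C[0][1] = min over k of (A[0][0] + B[0][1] = -5 + 6 = 1, A[0][1] + B[1][1] = 6 + 2 = 8, A[0][2] + B[2][1] = 4 + 9 = 13) = 1 (attained at k = 0)
  C[0][2] = min over k of (A[0][0] + B[0][2] = -5 + 10 = 5, A[0][1] + B[1][2] = 6 + 1 = 7, A[0][2] + B[2][2] = 4 + -1 = 3) = 3 (attained at k = 2)
  C[1][0] = min over k of (A[1][0] + B[0][0] = 5 + 5 = 10, A[1][1] + B[1][0] = 0 + 4 = 4, A[1][2] + B[2][0] = -5 + 3 = -2) = -2 (attained at k = 2)
  C[1][1] = min over k of (A[1][0] + B[0][1] = 5 + 6 = 11, A[1][1] + B[1][1] = 0 + 2 = 2, A[1][2] + B[2][1] = -5 + 9 = 4) = 2 (attained at k = 1)
  C[1][2] = min over k of (A[1][0] + B[0][2] = 5 + 10 = 15, A[1][1] + B[1][2] = 0 + 1 = 1, A[1][2] + B[2][2] = -5 + -1 = -6) = -6 (attained at k = 2)
  C[2][0] = min over k of (A[2][0] + B[0][0] = 4 + 5 = 9, A[2][1] + B[1][0] = 0 + 4 = 4, A[2][2] + B[2][0] = 2 + 3 = 5) = 4 (attained at k = 1)
  C[2][1] = min over k of (A[2][0] + B[0][1] = 4 + 6 = 10, A[2][1] + B[1][1] = 0 + 2 = 2, A[2][2] + B[2][1] = 2 + 9 = 11) = 2 (attained at k = 1)
  C[2][2] = min over k of (A[2][0] + B[0][2] = 4 + 10 = 14, A[2][1] + B[1][2] = 0 + 1 = 1, A[2][2] + B[2][2] = 2 + -1 = 1) = 1 (attained at k = 1)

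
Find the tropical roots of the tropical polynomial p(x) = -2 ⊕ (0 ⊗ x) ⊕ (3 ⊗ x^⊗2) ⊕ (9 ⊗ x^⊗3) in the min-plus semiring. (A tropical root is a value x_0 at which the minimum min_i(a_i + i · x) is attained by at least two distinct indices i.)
Roots: {-6, -3, -2}

Each tropical root is a break point of the lower envelope of the lines y = a_i + i · x (there are 4 lines, with slopes 0, 1, ..., 3). Only the lines that attain the minimum somewhere contribute to roots; other lines are dominated. Here the surviving (envelope) indices are i = 3, i = 2, i = 1, i = 0.
Intersections between consecutive envelope lines give the roots: for adjacent envelope indices i < j the intersection is x = (a_i − a_j) / (j − i). Reading off the sorted break points: {-6, -3, -2}.
Verification: at each break x_0, at least two indices attain the minimum of min_i(a_i + i · x_0).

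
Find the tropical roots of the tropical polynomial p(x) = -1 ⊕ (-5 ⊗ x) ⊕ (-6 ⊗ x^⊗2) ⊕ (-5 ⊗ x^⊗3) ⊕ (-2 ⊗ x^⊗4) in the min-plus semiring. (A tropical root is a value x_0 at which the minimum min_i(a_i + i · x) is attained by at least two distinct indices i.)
Roots: {-3, -1, 1, 4}

Each tropical root is a break point of the lower envelope of the lines y = a_i + i · x (there are 5 lines, with slopes 0, 1, ..., 4). Only the lines that attain the minimum somewhere contribute to roots; other lines are dominated. Here the surviving (envelope) indices are i = 4, i = 3, i = 2, i = 1, i = 0.
Intersections between consecutive envelope lines give the roots: for adjacent envelope indices i < j the intersection is x = (a_i − a_j) / (j − i). Reading off the sorted break points: {-3, -1, 1, 4}.
Verification: at each break x_0, at least two indices attain the minimum of min_i(a_i + i · x_0).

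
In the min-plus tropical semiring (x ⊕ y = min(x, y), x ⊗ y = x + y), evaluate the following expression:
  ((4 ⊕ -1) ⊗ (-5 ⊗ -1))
((4 ⊕ -1) ⊗ (-5 ⊗ -1)) = -7

Expand innermost to outermost. Recall ⊕ takes the minimum of its arguments and ⊗ takes their sum. Working out the expression ((4 ⊕ -1) ⊗ (-5 ⊗ -1)) gives -7.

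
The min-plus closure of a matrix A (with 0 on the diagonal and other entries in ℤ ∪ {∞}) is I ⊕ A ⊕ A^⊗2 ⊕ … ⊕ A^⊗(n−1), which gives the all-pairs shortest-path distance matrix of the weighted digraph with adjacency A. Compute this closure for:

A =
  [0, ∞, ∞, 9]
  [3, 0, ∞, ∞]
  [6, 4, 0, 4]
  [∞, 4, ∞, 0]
Closure =
  [0, 13, ∞, 9]
  [3, 0, ∞, 12]
  [6, 4, 0, 4]
  [7, 4, ∞, 0]

This is the Floyd-Warshall all-pairs shortest-path computation. For each intermediate vertex k = 0, 1, …, 3, update dist[i][j] ← min(dist[i][j], dist[i][k] + dist[k][j]). The final matrix gives, for each (i, j), the minimum total weight of any directed path from i to j (possibly empty when i = j).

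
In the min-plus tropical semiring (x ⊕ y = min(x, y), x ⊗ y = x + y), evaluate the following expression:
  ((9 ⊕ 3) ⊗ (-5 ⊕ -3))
((9 ⊕ 3) ⊗ (-5 ⊕ -3)) = -2

Expand innermost to outermost. Recall ⊕ takes the minimum of its arguments and ⊗ takes their sum. Working out the expression ((9 ⊕ 3) ⊗ (-5 ⊕ -3)) gives -2.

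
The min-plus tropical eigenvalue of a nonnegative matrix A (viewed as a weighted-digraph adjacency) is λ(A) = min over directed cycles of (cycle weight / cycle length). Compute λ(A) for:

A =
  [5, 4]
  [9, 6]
λ(A) = 5

Enumerate directed cycles and compute their means (weight / length). Sample:
  cycle 0 → 0: weight = 5, length = 1, mean = 5/1 ≈ 5.000
  cycle 1 → 1: weight = 6, length = 1, mean = 6/1 ≈ 6.000
  cycle 0 → 1 → 0: weight = 13, length = 2, mean = 13/2 ≈ 6.500
  cycle 1 → 0 → 1: weight = 13, length = 2, mean = 13/2 ≈ 6.500
Minimum mean = 5.000, attained e.g. along the cycle 0 → 0 with weight 5 and length 1. So λ(A) = 5/1 = 5.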